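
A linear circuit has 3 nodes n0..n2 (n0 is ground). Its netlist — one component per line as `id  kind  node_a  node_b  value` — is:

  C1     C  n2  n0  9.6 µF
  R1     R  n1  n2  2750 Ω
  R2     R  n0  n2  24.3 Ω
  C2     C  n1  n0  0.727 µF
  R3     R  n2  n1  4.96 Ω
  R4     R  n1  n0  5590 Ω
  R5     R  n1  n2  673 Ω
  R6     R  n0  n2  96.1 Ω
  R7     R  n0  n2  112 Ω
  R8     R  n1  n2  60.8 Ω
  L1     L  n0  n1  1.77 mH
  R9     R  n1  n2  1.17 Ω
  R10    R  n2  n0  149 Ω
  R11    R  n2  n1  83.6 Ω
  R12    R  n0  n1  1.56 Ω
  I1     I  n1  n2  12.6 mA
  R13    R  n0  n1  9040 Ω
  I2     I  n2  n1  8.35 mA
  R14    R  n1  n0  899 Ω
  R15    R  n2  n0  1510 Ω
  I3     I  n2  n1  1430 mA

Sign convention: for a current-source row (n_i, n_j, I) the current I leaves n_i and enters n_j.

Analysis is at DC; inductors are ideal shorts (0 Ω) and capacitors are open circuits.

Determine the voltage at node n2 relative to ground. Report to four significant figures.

MNA unknowns: 2 node voltages V₁..V_2 plus 1 source current (L1)
C1: Y=0.000 on G[2,0]
R1: Y=0.0003636 on G[1,2]
R2: Y=0.04115 on G[0,2]
C2: Y=0.000 on G[1,0]
R3: Y=0.2016 on G[2,1]
R4: Y=0.0001789 on G[1,0]
R5: Y=0.001486 on G[1,2]
R6: Y=0.01041 on G[0,2]
R7: Y=0.008929 on G[0,2]
R8: Y=0.01645 on G[1,2]
L1: row V0−V1=0, i_L1 at 0,1
R9: Y=0.8547 on G[1,2]
R10: Y=0.006711 on G[2,0]
R11: Y=0.01196 on G[2,1]
R12: Y=0.6410 on G[0,1]
I1: z[1]−=0.0126, z[2]+=0.0126
R13: Y=0.0001106 on G[0,1]
I2: z[2]−=0.00835, z[1]+=0.00835
R14: Y=0.001112 on G[1,0]
R15: Y=0.0006623 on G[2,0]
I3: z[2]−=1.43, z[1]+=1.43
solve → V1=0.000, V2=-1.235
aux → i_L1=-0.08381

-1.235 V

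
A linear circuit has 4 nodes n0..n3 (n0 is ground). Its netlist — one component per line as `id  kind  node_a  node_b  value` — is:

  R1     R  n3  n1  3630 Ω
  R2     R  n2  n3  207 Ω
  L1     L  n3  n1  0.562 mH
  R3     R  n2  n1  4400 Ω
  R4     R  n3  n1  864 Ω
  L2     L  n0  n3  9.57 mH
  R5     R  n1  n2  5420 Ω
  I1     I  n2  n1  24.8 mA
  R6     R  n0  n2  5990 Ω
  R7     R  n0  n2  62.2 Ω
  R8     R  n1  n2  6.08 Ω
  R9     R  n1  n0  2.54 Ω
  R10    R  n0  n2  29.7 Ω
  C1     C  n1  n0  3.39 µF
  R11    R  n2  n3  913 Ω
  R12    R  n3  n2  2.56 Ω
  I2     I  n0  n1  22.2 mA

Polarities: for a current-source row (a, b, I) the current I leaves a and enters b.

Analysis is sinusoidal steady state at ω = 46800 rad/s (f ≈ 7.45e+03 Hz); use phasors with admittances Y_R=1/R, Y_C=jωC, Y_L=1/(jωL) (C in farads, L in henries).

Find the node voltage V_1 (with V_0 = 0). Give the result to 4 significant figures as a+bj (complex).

MNA unknowns: 3 node voltages V₁..V_3
R1: Y=0.0002755+0.000j on G[3,1]
R2: Y=0.004831+0.000j on G[2,3]
L1: Y=0.000-0.03802j on G[3,1]
R3: Y=0.0002273+0.000j on G[2,1]
R4: Y=0.001157+0.000j on G[3,1]
L2: Y=0.000-0.002233j on G[0,3]
R5: Y=0.0001845+0.000j on G[1,2]
I1: z[2]−=0.0248, z[1]+=0.0248
R6: Y=0.0001669+0.000j on G[0,2]
R7: Y=0.01608+0.000j on G[0,2]
R8: Y=0.1645+0.000j on G[1,2]
R9: Y=0.3937+0.000j on G[1,0]
R10: Y=0.03367+0.000j on G[0,2]
C1: Y=0.000+0.1587j on G[1,0]
R11: Y=0.001095+0.000j on G[2,3]
R12: Y=0.3906+0.000j on G[3,2]
I2: z[0]−=0.0222, z[1]+=0.0222
solve → V1=0.05730-0.01888j, V2=-0.06509-0.03599j, V3=-0.06163-0.04764j

0.05730-0.01888j V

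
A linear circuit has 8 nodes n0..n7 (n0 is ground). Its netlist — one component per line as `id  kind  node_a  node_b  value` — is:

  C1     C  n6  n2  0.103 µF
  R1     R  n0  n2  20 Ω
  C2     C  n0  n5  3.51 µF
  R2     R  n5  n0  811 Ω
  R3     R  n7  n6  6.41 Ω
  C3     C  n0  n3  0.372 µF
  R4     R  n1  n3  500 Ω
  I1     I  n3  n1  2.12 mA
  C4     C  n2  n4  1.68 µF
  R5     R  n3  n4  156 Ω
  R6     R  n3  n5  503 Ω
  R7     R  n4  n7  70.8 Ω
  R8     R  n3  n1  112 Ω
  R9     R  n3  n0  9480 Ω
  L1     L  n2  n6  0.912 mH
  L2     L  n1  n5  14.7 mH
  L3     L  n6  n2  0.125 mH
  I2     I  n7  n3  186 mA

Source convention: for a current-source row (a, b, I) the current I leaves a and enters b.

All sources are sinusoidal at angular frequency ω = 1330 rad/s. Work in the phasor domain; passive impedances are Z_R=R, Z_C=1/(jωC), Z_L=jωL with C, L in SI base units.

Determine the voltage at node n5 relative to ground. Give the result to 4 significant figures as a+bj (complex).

MNA unknowns: 7 node voltages V₁..V_7
C1: Y=0.000+0.0001370j on G[6,2]
R1: Y=0.05000+0.000j on G[0,2]
C2: Y=0.000+0.004668j on G[0,5]
R2: Y=0.001233+0.000j on G[5,0]
R3: Y=0.1560+0.000j on G[7,6]
C3: Y=0.000+0.0004948j on G[0,3]
R4: Y=0.002000+0.000j on G[1,3]
I1: z[3]−=0.00212, z[1]+=0.00212
C4: Y=0.000+0.002234j on G[2,4]
R5: Y=0.006410+0.000j on G[3,4]
R6: Y=0.001988+0.000j on G[3,5]
R7: Y=0.01412+0.000j on G[4,7]
R8: Y=0.008929+0.000j on G[3,1]
R9: Y=0.0001055+0.000j on G[3,0]
L1: Y=0.000-0.8244j on G[2,6]
L2: Y=0.000-0.05115j on G[1,5]
L3: Y=0.000-6.015j on G[6,2]
I2: z[7]−=0.186, z[3]+=0.186
solve → V1=11.00-14.05j, V2=-1.884-0.8436j, V3=17.62-11.59j, V4=3.301-5.010j, V5=11.53-15.51j, V6=-1.876-0.8587j, V7=-2.540-1.203j

11.53-15.51j V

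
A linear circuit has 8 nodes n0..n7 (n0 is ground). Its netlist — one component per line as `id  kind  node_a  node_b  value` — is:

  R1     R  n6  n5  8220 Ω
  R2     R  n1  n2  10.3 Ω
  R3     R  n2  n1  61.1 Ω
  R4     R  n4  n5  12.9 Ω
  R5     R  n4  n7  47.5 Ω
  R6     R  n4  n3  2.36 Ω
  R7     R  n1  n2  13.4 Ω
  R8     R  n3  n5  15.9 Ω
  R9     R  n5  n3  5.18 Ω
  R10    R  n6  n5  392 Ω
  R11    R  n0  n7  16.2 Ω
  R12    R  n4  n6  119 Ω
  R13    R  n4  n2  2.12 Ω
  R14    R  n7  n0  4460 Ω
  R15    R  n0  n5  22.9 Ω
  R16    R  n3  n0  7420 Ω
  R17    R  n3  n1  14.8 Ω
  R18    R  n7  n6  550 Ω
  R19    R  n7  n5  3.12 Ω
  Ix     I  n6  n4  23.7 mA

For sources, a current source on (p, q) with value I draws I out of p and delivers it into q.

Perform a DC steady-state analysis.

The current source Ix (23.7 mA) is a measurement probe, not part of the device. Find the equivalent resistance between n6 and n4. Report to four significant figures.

R_eq = 78.04 Ω

MNA unknowns: 7 node voltages V₁..V_7
R1: Y=0.0001217 on G[6,5]
R2: Y=0.09709 on G[1,2]
R3: Y=0.01637 on G[2,1]
R4: Y=0.07752 on G[4,5]
R5: Y=0.02105 on G[4,7]
R6: Y=0.4237 on G[4,3]
R7: Y=0.07463 on G[1,2]
R8: Y=0.06289 on G[3,5]
R9: Y=0.1931 on G[5,3]
R10: Y=0.002551 on G[6,5]
R11: Y=0.06173 on G[0,7]
R12: Y=0.008403 on G[4,6]
R13: Y=0.4717 on G[4,2]
R14: Y=0.0002242 on G[7,0]
R15: Y=0.04367 on G[0,5]
R16: Y=0.0001348 on G[3,0]
R17: Y=0.06757 on G[3,1]
R18: Y=0.001818 on G[7,6]
R19: Y=0.3205 on G[7,5]
Ix: z[6]−=0.0237, z[4]+=0.0237
solve → V1=0.03093, V2=0.03349, V3=0.02380, V4=0.03451, V5=0.004211, V6=-1.815, V7=-0.003020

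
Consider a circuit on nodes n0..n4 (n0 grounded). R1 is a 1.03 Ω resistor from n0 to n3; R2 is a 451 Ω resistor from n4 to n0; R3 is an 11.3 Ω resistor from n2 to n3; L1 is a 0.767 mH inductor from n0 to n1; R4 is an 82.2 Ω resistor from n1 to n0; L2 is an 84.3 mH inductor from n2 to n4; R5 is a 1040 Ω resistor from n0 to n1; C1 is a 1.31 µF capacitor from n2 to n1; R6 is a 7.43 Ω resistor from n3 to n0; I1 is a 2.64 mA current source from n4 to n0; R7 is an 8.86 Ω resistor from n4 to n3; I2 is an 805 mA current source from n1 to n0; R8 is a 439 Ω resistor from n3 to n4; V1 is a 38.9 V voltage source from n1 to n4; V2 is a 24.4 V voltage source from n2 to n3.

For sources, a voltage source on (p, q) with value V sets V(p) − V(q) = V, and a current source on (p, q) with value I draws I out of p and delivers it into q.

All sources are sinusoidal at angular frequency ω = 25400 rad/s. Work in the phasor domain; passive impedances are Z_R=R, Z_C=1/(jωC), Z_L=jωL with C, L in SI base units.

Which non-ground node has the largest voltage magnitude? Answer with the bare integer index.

1

Element admittances at ω=25400 rad/s:
  Y(R1) = 0.9709+0.000j S between n0,n3
  Y(R2) = 0.002217+0.000j S between n4,n0
  Y(R3) = 0.08850+0.000j S between n2,n3
  Y(L1) = 0.000-0.05133j S between n0,n1
  Y(R4) = 0.01217+0.000j S between n1,n0
  Y(L2) = 0.000-0.0004670j S between n2,n4
  Y(R5) = 0.0009615+0.000j S between n0,n1
  Y(C1) = 0.000+0.03327j S between n2,n1
  Y(R6) = 0.1346+0.000j S between n3,n0
  I1: injects 0.00264 A into n0 (from n4)
  Y(R7) = 0.1129+0.000j S between n4,n3
  I2: injects 0.805 A into n0 (from n1)
  Y(R8) = 0.002278+0.000j S between n3,n4
  V1: constraint V(n1)−V(n4) = 38.9
  V2: constraint V(n2)−V(n3) = 24.4
Assemble and solve the 6×6 MNA system:
  V(n1)=25.77+10.21j  V(n2)=22.92+1.055j  V(n3)=-1.484+1.055j  V(n4)=-13.13+10.21j
  i(V1)=-1.363+1.094j  i(V2)=-2.460+0.1119j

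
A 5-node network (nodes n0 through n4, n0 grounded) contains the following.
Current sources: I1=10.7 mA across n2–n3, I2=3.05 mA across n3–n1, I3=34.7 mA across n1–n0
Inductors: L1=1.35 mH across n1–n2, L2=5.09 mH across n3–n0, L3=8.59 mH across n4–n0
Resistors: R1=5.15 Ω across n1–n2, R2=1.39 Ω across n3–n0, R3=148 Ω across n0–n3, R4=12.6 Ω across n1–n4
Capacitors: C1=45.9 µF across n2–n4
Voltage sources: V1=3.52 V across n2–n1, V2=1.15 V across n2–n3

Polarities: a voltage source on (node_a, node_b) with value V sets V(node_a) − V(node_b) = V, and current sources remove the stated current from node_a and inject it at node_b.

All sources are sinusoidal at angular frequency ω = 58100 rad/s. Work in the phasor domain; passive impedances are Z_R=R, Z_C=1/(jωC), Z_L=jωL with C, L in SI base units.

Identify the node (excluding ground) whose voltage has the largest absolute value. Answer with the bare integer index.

Element admittances at ω=58100 rad/s:
  I1: injects 0.0107 A into n3 (from n2)
  Y(L1) = 0.000-0.01275j S between n1,n2
  I2: injects 0.00305 A into n1 (from n3)
  Y(R1) = 0.1942+0.000j S between n1,n2
  Y(R2) = 0.7194+0.000j S between n3,n0
  I3: injects 0.0347 A into n0 (from n1)
  Y(R3) = 0.006757+0.000j S between n0,n3
  Y(R4) = 0.07937+0.000j S between n1,n4
  Y(C1) = 0.000+2.667j S between n2,n4
  Y(L2) = 0.000-0.003381j S between n3,n0
  Y(L3) = 0.000-0.002004j S between n4,n0
  V1: constraint V(n2)−V(n1) = 3.52
  V2: constraint V(n2)−V(n3) = 1.15
Assemble and solve the 6×6 MNA system:
  V(n1)=-2.418+0.002810j  V(n2)=1.102+0.002810j  V(n3)=-0.04809+0.002810j  V(n4)=1.100+0.1076j
  i(V1)=-0.9310+0.03656j  i(V2)=-0.04257+0.002203j

1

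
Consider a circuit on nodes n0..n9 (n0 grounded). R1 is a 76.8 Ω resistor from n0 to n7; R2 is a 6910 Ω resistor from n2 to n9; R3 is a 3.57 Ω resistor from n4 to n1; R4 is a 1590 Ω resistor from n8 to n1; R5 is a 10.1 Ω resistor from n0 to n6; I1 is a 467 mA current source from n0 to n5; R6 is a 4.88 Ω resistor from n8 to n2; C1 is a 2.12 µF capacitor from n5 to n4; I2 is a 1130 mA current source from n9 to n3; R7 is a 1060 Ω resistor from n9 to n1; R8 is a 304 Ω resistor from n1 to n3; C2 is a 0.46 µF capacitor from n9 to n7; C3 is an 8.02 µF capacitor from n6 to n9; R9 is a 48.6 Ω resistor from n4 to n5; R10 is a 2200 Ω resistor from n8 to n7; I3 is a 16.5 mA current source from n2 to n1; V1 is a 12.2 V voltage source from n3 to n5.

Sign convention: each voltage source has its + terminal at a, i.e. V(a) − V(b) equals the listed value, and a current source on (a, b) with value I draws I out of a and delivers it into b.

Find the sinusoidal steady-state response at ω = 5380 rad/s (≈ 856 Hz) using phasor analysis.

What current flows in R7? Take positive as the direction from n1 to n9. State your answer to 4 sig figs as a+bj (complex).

Apply KCL at each of the 9 non-ground nodes and solve the resulting linear system.
Node n1: branches {R3, R4, R7, R8, I3} → V_1 = 1290-3.663j
Node n2: branches {R2, R6, I3} → V_2 = 655.3-3.660j
Node n3: branches {I2, R8, V1} → V_3 = 1360-28.52j
Node n4: branches {R3, C1, R9} → V_4 = 1295-3.371j
Node n5: branches {I1, C1, R9, V1} → V_5 = 1348-28.52j
Node n6: branches {R5, C3} → V_6 = 1.807+0.4804j
Node n7: branches {R1, C2, R10} → V_7 = 22.13-3.653j
Node n8: branches {R4, R6, R10} → V_8 = 655.9-3.660j
Node n9: branches {R2, I2, R7, C2, C3} → V_9 = 2.909-3.666j
Source currents: i(V1)=0.9010+0.08177j

1.215+2.274e-06j A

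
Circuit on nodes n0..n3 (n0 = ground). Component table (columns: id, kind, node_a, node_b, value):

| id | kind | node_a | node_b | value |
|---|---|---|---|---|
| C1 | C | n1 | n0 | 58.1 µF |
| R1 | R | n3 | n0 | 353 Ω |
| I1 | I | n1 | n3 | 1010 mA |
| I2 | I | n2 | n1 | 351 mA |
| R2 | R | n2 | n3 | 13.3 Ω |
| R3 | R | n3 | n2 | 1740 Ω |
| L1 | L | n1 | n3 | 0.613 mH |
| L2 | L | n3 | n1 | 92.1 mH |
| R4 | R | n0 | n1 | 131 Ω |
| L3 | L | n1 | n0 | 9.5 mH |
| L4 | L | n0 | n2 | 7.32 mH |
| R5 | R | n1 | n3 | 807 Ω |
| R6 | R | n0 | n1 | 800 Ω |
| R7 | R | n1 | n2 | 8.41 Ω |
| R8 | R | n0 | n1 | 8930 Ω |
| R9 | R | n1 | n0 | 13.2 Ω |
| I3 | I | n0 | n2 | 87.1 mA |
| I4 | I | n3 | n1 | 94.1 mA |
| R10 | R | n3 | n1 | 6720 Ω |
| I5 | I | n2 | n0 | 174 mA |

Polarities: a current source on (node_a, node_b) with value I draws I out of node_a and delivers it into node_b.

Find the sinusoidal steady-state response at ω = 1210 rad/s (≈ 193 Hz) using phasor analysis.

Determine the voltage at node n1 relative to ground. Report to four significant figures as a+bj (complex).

Element admittances at ω=1210 rad/s:
  Y(C1) = 0.000+0.07030j S between n1,n0
  Y(R1) = 0.002833+0.000j S between n3,n0
  I1: injects 1.01 A into n3 (from n1)
  I2: injects 0.351 A into n1 (from n2)
  Y(R2) = 0.07519+0.000j S between n2,n3
  Y(R3) = 0.0005747+0.000j S between n3,n2
  Y(L1) = 0.000-1.348j S between n1,n3
  Y(L2) = 0.000-0.008973j S between n3,n1
  Y(R4) = 0.007634+0.000j S between n0,n1
  Y(L3) = 0.000-0.08699j S between n1,n0
  Y(L4) = 0.000-0.1129j S between n0,n2
  Y(R5) = 0.001239+0.000j S between n1,n3
  Y(R6) = 0.001250+0.000j S between n0,n1
  Y(R7) = 0.1189+0.000j S between n1,n2
  Y(R8) = 0.0001120+0.000j S between n0,n1
  Y(R9) = 0.07576+0.000j S between n1,n0
  I3: injects 0.0871 A into n2 (from n0)
  I4: injects 0.0941 A into n1 (from n3)
  Y(R10) = 0.0001488+0.000j S between n3,n1
  I5: injects 0.174 A into n0 (from n2)
Assemble and solve the 3×3 MNA system:
  V(n1)=0.7196-0.9409j  V(n2)=-0.8217-1.190j  V(n3)=0.7660-0.3563j

0.7196-0.9409j V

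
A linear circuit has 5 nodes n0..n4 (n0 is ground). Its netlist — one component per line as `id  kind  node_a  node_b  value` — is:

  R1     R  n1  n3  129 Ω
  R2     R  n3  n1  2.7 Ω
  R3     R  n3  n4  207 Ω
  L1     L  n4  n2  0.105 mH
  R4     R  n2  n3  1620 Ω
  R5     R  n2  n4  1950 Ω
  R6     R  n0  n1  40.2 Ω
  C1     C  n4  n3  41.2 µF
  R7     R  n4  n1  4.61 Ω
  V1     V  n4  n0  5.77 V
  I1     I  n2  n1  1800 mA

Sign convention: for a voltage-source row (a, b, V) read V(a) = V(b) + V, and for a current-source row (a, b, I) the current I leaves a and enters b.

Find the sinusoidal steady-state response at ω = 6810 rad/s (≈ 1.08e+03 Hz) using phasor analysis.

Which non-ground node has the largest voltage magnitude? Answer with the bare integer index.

Element admittances at ω=6810 rad/s:
  Y(R1) = 0.007752+0.000j S between n1,n3
  Y(R2) = 0.3704+0.000j S between n3,n1
  Y(R3) = 0.004831+0.000j S between n3,n4
  Y(L1) = 0.000-1.399j S between n4,n2
  Y(R4) = 0.0006173+0.000j S between n2,n3
  Y(R5) = 0.0005128+0.000j S between n2,n4
  Y(R6) = 0.02488+0.000j S between n0,n1
  Y(C1) = 0.000+0.2806j S between n4,n3
  Y(R7) = 0.2169+0.000j S between n4,n1
  V1: constraint V(n4)−V(n0) = 5.77
  I1: injects 1.8 A into n1 (from n2)
Assemble and solve the 5×5 MNA system:
  V(n1)=9.364-1.694j  V(n2)=5.770-1.286j  V(n3)=7.281-2.777j  V(n4)=5.770+0.000j
  i(V1)=-0.2329+0.04214j

1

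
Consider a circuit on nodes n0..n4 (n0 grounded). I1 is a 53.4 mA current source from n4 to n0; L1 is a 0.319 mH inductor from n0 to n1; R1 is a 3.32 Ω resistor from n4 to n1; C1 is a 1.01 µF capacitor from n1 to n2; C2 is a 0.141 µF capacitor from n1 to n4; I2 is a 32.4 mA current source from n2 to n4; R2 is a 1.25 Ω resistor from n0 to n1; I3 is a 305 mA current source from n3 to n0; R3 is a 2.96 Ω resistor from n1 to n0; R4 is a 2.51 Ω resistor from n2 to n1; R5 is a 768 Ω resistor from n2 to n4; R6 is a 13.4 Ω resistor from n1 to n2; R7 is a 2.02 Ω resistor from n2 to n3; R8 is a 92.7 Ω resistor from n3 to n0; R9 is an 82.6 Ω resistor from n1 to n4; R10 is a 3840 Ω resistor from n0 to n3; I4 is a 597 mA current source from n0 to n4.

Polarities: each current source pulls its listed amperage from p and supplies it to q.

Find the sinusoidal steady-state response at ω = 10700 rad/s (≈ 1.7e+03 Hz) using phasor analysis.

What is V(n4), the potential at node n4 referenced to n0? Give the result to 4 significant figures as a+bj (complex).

2.034+0.04384j V

Element admittances at ω=10700 rad/s:
  I1: injects 0.0534 A into n0 (from n4)
  Y(L1) = 0.000-0.2930j S between n0,n1
  Y(R1) = 0.3012+0.000j S between n4,n1
  Y(C1) = 0.000+0.01081j S between n1,n2
  Y(C2) = 0.000+0.001509j S between n1,n4
  I2: injects 0.0324 A into n4 (from n2)
  Y(R2) = 0.8000+0.000j S between n0,n1
  I3: injects 0.305 A into n0 (from n3)
  Y(R3) = 0.3378+0.000j S between n1,n0
  Y(R4) = 0.3984+0.000j S between n2,n1
  Y(R5) = 0.001302+0.000j S between n2,n4
  Y(R6) = 0.07463+0.000j S between n1,n2
  Y(R7) = 0.4950+0.000j S between n2,n3
  Y(R8) = 0.01079+0.000j S between n3,n0
  Y(R9) = 0.01211+0.000j S between n1,n4
  Y(R10) = 0.0002604+0.000j S between n0,n3
  I4: injects 0.597 A into n4 (from n0)
Assemble and solve the 4×4 MNA system:
  V(n1)=0.2065+0.05254j  V(n2)=-0.4746+0.06652j  V(n3)=-1.067+0.06507j  V(n4)=2.034+0.04384j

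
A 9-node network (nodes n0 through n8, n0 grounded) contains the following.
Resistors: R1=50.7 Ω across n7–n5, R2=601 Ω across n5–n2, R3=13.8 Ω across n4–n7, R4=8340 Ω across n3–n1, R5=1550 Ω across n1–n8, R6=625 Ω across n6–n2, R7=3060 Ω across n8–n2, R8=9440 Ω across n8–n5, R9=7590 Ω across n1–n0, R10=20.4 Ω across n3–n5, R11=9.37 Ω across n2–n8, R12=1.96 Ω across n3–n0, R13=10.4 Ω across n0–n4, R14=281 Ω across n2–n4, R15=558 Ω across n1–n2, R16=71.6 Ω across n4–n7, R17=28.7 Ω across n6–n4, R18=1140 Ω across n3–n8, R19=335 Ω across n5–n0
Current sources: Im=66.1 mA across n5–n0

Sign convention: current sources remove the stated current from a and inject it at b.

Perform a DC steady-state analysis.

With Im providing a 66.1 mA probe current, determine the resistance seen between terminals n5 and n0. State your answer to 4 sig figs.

R_eq = 16.00 Ω

Apply KCL at each of the 8 non-ground nodes and solve the resulting linear system.
Node n1: branches {R4, R5, R9, R15} → V_1 = -0.3201
Node n2: branches {R2, R6, R7, R11, R14, R15} → V_2 = -0.3489
Node n3: branches {R4, R10, R12, R18} → V_3 = -0.09315
Node n4: branches {R3, R13, R14, R16, R17} → V_4 = -0.1599
Node n5: branches {R1, R2, R8, R10, R19, Im} → V_5 = -1.058
Node n6: branches {R6, R17} → V_6 = -0.1682
Node n7: branches {R1, R3, R16} → V_7 = -0.3267
Node n8: branches {R5, R7, R8, R11, R18} → V_8 = -0.3474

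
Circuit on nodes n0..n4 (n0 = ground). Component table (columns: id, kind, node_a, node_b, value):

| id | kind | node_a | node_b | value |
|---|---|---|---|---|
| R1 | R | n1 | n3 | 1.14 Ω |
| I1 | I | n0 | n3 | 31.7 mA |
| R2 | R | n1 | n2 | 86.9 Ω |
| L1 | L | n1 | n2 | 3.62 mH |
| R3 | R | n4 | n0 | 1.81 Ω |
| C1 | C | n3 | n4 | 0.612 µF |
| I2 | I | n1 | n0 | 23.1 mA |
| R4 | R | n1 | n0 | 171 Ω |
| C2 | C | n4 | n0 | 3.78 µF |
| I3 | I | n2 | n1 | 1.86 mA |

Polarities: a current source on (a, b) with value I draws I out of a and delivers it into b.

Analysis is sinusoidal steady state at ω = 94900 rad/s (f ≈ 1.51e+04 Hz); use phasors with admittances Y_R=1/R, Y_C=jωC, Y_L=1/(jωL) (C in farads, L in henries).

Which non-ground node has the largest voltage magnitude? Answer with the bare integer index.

2

MNA unknowns: 4 node voltages V₁..V_4
R1: Y=0.8772+0.000j on G[1,3]
I1: z[0]−=0.0317, z[3]+=0.0317
R2: Y=0.01151+0.000j on G[1,2]
L1: Y=0.000-0.002911j on G[1,2]
R3: Y=0.5525+0.000j on G[4,0]
C1: Y=0.000+0.05808j on G[3,4]
I2: z[1]−=0.0231, z[0]+=0.0231
R4: Y=0.005848+0.000j on G[1,0]
C2: Y=0.000+0.3587j on G[4,0]
I3: z[2]−=0.00186, z[1]+=0.00186
solve → V1=0.0007450-0.1529j, V2=-0.1512-0.1914j, V3=0.02708-0.1540j, V4=0.01168-0.005967j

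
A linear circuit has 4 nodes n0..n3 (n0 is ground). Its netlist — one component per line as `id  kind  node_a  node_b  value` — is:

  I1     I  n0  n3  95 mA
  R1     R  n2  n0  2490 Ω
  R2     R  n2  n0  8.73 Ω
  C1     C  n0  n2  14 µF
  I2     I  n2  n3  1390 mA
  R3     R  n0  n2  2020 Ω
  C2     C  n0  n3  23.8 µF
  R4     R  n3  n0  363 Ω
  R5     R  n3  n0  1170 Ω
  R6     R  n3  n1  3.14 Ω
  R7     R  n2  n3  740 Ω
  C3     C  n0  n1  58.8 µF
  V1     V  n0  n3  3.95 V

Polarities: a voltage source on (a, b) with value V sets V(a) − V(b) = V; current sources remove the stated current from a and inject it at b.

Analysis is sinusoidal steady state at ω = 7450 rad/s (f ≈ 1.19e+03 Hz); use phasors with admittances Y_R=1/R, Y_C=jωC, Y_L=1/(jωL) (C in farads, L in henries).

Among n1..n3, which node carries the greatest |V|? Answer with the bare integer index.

Apply KCL at each of the 3 non-ground nodes and solve the resulting linear system.
Node n1: branches {R6, C3} → V_1 = -1.366+1.879j
Node n2: branches {R1, R2, C1, I2, R3, R7} → V_2 = -6.646+5.935j
Node n3: branches {I1, I2, C2, R4, R5, R6, R7, V1} → V_3 = -3.950+0.000j
Source currents: i(V1)=-2.319-1.307j

2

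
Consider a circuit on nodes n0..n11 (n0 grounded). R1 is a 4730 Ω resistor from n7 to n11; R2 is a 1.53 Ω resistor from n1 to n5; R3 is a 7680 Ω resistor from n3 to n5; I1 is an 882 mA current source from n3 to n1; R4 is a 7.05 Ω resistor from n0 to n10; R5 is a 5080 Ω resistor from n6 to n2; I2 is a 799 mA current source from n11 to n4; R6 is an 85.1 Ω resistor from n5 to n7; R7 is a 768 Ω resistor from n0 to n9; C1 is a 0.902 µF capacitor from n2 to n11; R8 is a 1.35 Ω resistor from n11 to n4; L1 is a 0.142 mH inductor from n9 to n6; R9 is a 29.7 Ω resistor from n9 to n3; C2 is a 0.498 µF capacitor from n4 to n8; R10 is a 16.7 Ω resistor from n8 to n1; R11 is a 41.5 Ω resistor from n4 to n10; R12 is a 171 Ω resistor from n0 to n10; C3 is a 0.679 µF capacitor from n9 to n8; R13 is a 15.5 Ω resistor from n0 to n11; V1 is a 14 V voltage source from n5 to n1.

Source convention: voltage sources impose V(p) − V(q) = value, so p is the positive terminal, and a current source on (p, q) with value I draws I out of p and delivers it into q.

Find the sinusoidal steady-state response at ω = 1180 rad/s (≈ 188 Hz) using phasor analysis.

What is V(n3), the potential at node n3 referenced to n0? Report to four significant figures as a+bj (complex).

-247.4+75.40j V

MNA unknowns: 11 node voltages V₁..V_11 plus 1 source current (V1)
R1: Y=0.0002114+0.000j on G[7,11]
R2: Y=0.6536+0.000j on G[1,5]
R3: Y=0.0001302+0.000j on G[3,5]
I1: z[3]−=0.882, z[1]+=0.882
R4: Y=0.1418+0.000j on G[0,10]
R5: Y=0.0001969+0.000j on G[6,2]
I2: z[11]−=0.799, z[4]+=0.799
R6: Y=0.01175+0.000j on G[5,7]
R7: Y=0.001302+0.000j on G[0,9]
C1: Y=0.000+0.001064j on G[2,11]
R8: Y=0.7407+0.000j on G[11,4]
L1: Y=0.000-5.968j on G[9,6]
R9: Y=0.03367+0.000j on G[9,3]
C2: Y=0.000+0.0005876j on G[4,8]
R10: Y=0.05988+0.000j on G[8,1]
R11: Y=0.02410+0.000j on G[4,10]
R12: Y=0.005848+0.000j on G[0,10]
C3: Y=0.000+0.0008012j on G[9,8]
R13: Y=0.06452+0.000j on G[0,11]
V1: row V5−V1=14, i_V1 at 5,1
solve → V1=29.26-554.1j, V2=9.737+41.73j, V3=-247.4+75.40j, V4=4.453-1.158j, V5=43.26-554.1j, V6=-222.4+77.84j, V7=42.55-544.3j, V8=15.30-557.4j, V9=-222.4+77.83j, V10=0.6246-0.1624j, V11=3.058-1.199j
aux → i_V1=-9.197+0.1968j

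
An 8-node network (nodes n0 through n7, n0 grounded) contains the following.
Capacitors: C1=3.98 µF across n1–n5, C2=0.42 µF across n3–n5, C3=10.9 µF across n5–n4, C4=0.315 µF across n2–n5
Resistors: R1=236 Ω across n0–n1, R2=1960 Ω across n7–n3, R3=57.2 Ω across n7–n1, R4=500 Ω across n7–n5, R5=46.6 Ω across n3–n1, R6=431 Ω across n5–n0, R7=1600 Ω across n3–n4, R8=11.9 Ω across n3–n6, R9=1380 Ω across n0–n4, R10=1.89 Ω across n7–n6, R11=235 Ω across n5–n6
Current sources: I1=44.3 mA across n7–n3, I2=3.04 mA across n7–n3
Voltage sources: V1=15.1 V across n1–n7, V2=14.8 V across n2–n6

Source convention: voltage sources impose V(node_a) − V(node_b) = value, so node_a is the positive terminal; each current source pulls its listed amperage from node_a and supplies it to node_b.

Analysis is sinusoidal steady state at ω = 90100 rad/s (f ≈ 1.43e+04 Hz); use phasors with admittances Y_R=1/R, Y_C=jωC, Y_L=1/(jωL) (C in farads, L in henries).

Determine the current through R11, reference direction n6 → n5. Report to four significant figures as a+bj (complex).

Apply KCL at each of the 7 non-ground nodes and solve the resulting linear system.
Node n1: branches {C1, R1, R3, R5, V1} → V_1 = 0.3530-0.2322j
Node n2: branches {C4, V2} → V_2 = 0.8609+0.1897j
Node n3: branches {I1, R2, I2, C2, R5, R7, R8} → V_3 = -9.488+3.296j
Node n4: branches {R7, C3, R9} → V_4 = -0.4899+0.3272j
Node n5: branches {C1, R4, C2, R6, C3, C4, R11} → V_5 = -0.4916+0.3218j
Node n6: branches {R8, R10, R11, V2} → V_6 = -13.94+0.1897j
Node n7: branches {I1, R2, R3, I2, R4, R10, V1} → V_7 = -14.75-0.2322j
Source currents: i(V1)=-0.6753-0.2262j, i(V2)=-0.003749-0.03839j

-0.05722-0.0005622j A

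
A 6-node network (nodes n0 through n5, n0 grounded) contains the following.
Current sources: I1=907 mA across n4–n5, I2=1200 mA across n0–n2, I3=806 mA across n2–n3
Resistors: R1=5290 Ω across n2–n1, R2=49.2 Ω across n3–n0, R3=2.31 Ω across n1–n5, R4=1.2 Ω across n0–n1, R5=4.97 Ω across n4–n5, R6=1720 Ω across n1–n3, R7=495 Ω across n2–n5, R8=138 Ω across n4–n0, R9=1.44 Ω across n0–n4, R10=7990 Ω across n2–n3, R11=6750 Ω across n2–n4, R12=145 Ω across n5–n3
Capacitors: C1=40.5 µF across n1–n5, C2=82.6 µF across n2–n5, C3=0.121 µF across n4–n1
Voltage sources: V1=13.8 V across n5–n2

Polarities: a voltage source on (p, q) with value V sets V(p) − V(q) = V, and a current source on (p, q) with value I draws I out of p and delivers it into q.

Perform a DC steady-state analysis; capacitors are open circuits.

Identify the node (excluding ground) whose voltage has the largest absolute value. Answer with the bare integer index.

Element admittances at DC:
  I1: injects 0.907 A into n5 (from n4)
  Y(R1) = 0.0001890 S between n2,n1
  Y(C1) = 0.000 S between n1,n5
  Y(R2) = 0.02033 S between n3,n0
  Y(R3) = 0.4329 S between n1,n5
  Y(R4) = 0.8333 S between n0,n1
  I2: injects 1.2 A into n2 (from n0)
  I3: injects 0.806 A into n3 (from n2)
  Y(R5) = 0.2012 S between n4,n5
  Y(R6) = 0.0005814 S between n1,n3
  Y(R7) = 0.002020 S between n2,n5
  Y(C2) = 0.000 S between n2,n5
  Y(R8) = 0.007246 S between n4,n0
  Y(C3) = 0.000 S between n4,n1
  Y(R9) = 0.6944 S between n0,n4
  Y(R10) = 0.0001252 S between n2,n3
  Y(R11) = 0.0001481 S between n2,n4
  Y(R12) = 0.006897 S between n5,n3
  V1: constraint V(n5)−V(n2) = 13.8
Assemble and solve the 6×6 MNA system:
  V(n1)=1.015  V(n2)=-10.86  V(n3)=29.56  V(n4)=-0.3518  V(n5)=2.937
  i(V1)=-0.4307

3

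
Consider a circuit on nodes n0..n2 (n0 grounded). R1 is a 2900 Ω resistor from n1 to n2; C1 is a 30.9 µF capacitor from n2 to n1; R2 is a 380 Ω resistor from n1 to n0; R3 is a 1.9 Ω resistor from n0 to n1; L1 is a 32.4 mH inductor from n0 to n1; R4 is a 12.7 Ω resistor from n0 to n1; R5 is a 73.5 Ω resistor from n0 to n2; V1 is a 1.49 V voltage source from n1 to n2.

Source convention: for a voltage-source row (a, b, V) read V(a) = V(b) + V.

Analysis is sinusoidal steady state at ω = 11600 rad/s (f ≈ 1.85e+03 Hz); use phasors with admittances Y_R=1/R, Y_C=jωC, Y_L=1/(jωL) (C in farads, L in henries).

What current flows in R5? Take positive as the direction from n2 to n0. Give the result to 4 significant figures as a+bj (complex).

-0.01983+1.901e-06j A

MNA unknowns: 2 node voltages V₁..V_2 plus 1 source current (V1)
R1: Y=0.0003448+0.000j on G[1,2]
C1: Y=0.000+0.3584j on G[2,1]
R2: Y=0.002632+0.000j on G[1,0]
R3: Y=0.5263+0.000j on G[0,1]
L1: Y=0.000-0.002661j on G[0,1]
R4: Y=0.07874+0.000j on G[0,1]
R5: Y=0.01361+0.000j on G[0,2]
V1: row V1−V2=1.49, i_V1 at 1,2
solve → V1=0.03263+0.0001397j, V2=-1.457+0.0001397j
aux → i_V1=-0.02034-0.5341j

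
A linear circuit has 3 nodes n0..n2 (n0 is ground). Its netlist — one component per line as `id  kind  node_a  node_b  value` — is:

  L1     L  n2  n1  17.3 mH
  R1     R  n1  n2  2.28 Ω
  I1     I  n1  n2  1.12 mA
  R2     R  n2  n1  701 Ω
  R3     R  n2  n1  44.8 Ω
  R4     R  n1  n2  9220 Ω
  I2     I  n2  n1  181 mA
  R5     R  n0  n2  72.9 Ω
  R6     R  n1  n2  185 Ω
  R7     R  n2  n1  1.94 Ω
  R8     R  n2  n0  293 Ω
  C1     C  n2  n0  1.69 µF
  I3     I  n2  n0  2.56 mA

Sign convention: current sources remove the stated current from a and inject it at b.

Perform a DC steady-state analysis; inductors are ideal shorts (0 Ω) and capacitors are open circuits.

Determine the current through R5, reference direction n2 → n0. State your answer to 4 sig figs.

-0.002050 A

MNA unknowns: 2 node voltages V₁..V_2 plus 1 source current (L1)
L1: row V2−V1=0, i_L1 at 2,1
R1: Y=0.4386 on G[1,2]
I1: z[1]−=0.00112, z[2]+=0.00112
R2: Y=0.001427 on G[2,1]
R3: Y=0.02232 on G[2,1]
R4: Y=0.0001085 on G[1,2]
I2: z[2]−=0.181, z[1]+=0.181
R5: Y=0.01372 on G[0,2]
R6: Y=0.005405 on G[1,2]
R7: Y=0.5155 on G[2,1]
R8: Y=0.003413 on G[2,0]
C1: Y=0.000 on G[2,0]
I3: z[2]−=0.00256, z[0]+=0.00256
solve → V1=-0.1494, V2=-0.1494
aux → i_L1=-0.1799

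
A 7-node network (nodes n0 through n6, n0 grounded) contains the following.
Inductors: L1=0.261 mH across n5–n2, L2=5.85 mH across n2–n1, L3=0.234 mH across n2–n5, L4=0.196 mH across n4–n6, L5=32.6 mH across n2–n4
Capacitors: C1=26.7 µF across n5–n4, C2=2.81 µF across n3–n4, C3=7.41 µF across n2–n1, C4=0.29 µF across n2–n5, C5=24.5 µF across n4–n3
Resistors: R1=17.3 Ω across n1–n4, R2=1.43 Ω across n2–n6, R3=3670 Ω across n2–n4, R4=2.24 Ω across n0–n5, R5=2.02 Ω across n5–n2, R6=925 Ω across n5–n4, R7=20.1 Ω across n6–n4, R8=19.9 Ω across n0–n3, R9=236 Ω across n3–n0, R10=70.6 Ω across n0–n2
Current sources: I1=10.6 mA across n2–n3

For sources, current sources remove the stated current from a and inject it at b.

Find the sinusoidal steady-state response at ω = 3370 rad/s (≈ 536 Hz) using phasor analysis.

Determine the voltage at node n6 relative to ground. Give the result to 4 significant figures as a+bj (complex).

0.005713+0.01253j V

MNA unknowns: 6 node voltages V₁..V_6
L1: Y=0.000-1.137j on G[5,2]
C1: Y=0.000+0.08998j on G[5,4]
R1: Y=0.05780+0.000j on G[1,4]
R2: Y=0.6993+0.000j on G[2,6]
R3: Y=0.0002725+0.000j on G[2,4]
R4: Y=0.4464+0.000j on G[0,5]
C2: Y=0.000+0.009470j on G[3,4]
C3: Y=0.000+0.02497j on G[2,1]
R5: Y=0.4950+0.000j on G[5,2]
L2: Y=0.000-0.05072j on G[2,1]
R6: Y=0.001081+0.000j on G[5,4]
C4: Y=0.000+0.0009773j on G[2,5]
R7: Y=0.04975+0.000j on G[6,4]
L3: Y=0.000-1.268j on G[2,5]
R8: Y=0.05025+0.000j on G[0,3]
R9: Y=0.004237+0.000j on G[3,0]
R10: Y=0.01416+0.000j on G[0,2]
L4: Y=0.000-1.514j on G[4,6]
L5: Y=0.000-0.009102j on G[2,4]
C5: Y=0.000+0.08256j on G[4,3]
I1: z[2]−=0.0106, z[3]+=0.0106
solve → V1=-0.001772+0.02042j, V2=-0.006588+0.007946j, V3=0.04528-0.07009j, V4=0.003785+0.01827j, V5=-0.005318+0.008303j, V6=0.005713+0.01253j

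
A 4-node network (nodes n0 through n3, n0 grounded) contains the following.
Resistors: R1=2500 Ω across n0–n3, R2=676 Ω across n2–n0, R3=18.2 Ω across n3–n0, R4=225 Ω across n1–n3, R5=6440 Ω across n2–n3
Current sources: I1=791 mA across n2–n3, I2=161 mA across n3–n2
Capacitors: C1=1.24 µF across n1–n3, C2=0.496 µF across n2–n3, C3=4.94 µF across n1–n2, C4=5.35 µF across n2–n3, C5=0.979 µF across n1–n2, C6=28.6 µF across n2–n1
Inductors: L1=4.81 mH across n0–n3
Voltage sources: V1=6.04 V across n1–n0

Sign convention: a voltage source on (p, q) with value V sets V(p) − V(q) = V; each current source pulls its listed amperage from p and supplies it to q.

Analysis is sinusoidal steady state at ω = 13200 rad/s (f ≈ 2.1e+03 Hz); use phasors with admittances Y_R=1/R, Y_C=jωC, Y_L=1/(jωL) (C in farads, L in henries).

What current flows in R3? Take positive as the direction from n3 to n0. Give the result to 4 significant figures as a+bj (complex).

0.4585-0.05364j A

Element admittances at ω=13200 rad/s:
  Y(R1) = 0.0004000+0.000j S between n0,n3
  I1: injects 0.791 A into n3 (from n2)
  Y(R2) = 0.001479+0.000j S between n2,n0
  Y(C1) = 0.000+0.01637j S between n1,n3
  I2: injects 0.161 A into n2 (from n3)
  Y(L1) = 0.000-0.01575j S between n0,n3
  Y(C2) = 0.000+0.006547j S between n2,n3
  Y(R3) = 0.05495+0.000j S between n3,n0
  Y(R4) = 0.004444+0.000j S between n1,n3
  Y(R5) = 0.0001553+0.000j S between n2,n3
  Y(C3) = 0.000+0.06521j S between n1,n2
  Y(C4) = 0.000+0.07062j S between n2,n3
  Y(C5) = 0.000+0.01292j S between n1,n2
  Y(C6) = 0.000+0.3775j S between n2,n1
  V1: constraint V(n1)−V(n0) = 6.04
Assemble and solve the 4×4 MNA system:
  V(n1)=6.040+0.000j  V(n2)=6.370+1.058j  V(n3)=8.345-0.9762j
  i(V1)=-0.4559+0.1839j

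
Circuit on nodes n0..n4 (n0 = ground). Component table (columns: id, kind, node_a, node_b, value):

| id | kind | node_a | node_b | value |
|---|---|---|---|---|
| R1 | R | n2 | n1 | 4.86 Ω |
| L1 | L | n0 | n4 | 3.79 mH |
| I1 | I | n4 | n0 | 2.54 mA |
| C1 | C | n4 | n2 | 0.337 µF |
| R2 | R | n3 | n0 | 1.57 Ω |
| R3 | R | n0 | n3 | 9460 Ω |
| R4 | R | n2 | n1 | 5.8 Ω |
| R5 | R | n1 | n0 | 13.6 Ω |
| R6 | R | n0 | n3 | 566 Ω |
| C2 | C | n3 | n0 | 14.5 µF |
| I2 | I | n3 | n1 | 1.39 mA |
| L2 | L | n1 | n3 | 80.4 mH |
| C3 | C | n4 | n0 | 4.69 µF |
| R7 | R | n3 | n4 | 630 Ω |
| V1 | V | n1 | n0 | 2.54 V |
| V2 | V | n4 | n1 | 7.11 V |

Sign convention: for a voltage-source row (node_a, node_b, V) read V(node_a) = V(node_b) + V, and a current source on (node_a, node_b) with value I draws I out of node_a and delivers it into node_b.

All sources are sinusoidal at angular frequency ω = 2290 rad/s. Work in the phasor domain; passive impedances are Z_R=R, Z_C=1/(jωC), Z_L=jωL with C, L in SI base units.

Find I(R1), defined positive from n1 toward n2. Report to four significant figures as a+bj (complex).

-6.092e-06-0.002985j A

Apply KCL at each of the 4 non-ground nodes and solve the resulting linear system.
Node n1: branches {R1, R4, R5, I2, L2, V1, V2} → V_1 = 2.540+0.000j
Node n2: branches {R1, C1, R4} → V_2 = 2.540+0.01451j
Node n3: branches {R2, R3, R6, C2, I2, L2, R7} → V_3 = 0.02077-0.02244j
Node n4: branches {L1, I1, C1, C3, R7, V2} → V_4 = 9.650+0.000j
Source currents: i(V1)=-0.2033+1.022j, i(V2)=-0.01784+1.003j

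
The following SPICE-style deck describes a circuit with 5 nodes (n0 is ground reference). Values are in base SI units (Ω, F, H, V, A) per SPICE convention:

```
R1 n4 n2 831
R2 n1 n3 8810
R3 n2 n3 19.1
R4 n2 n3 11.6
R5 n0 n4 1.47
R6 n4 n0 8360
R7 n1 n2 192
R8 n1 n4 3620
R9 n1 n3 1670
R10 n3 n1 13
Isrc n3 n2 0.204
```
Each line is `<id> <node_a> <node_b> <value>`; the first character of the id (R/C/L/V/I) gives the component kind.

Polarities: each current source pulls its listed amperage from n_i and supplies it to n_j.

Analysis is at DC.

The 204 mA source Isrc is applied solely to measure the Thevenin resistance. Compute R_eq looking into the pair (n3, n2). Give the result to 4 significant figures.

Apply KCL at each of the 4 non-ground nodes and solve the resulting linear system.
Node n1: branches {R2, R7, R8, R9, R10} → V_1 = -1.080
Node n2: branches {R1, R3, R4, R7, Isrc} → V_2 = 0.2478
Node n3: branches {R2, R3, R4, R9, R10, Isrc} → V_3 = -1.172
Node n4: branches {R1, R5, R6, R8} → V_4 = 0.000

R_eq = 6.962 Ω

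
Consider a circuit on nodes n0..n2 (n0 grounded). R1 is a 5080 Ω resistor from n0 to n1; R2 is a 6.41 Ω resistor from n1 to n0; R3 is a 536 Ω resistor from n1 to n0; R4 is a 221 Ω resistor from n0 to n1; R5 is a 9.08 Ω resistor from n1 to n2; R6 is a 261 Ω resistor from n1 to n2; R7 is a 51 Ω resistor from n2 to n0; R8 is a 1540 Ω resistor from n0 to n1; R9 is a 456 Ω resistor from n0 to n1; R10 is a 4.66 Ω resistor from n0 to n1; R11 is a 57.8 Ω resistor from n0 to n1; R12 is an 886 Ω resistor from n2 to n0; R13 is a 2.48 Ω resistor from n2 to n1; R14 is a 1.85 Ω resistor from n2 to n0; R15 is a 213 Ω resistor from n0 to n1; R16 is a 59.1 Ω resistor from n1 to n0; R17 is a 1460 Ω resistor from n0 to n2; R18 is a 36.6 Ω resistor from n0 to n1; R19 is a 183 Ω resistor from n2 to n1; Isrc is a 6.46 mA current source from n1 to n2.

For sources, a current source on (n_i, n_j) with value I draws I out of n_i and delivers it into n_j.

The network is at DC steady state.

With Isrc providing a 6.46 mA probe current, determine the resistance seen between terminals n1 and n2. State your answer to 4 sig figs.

MNA unknowns: 2 node voltages V₁..V_2
R1: Y=0.0001969 on G[0,1]
R2: Y=0.1560 on G[1,0]
R3: Y=0.001866 on G[1,0]
R4: Y=0.004525 on G[0,1]
R5: Y=0.1101 on G[1,2]
R6: Y=0.003831 on G[1,2]
R7: Y=0.01961 on G[2,0]
R8: Y=0.0006494 on G[0,1]
R9: Y=0.002193 on G[0,1]
R10: Y=0.2146 on G[0,1]
R11: Y=0.01730 on G[0,1]
R12: Y=0.001129 on G[2,0]
R13: Y=0.4032 on G[2,1]
R14: Y=0.5405 on G[2,0]
R15: Y=0.004695 on G[0,1]
R16: Y=0.01692 on G[1,0]
R17: Y=0.0006849 on G[0,2]
R18: Y=0.02732 on G[0,1]
R19: Y=0.005464 on G[2,1]
Isrc: z[1]−=0.00646, z[2]+=0.00646
solve → V1=-0.004668, V2=0.003707

R_eq = 1.296 Ω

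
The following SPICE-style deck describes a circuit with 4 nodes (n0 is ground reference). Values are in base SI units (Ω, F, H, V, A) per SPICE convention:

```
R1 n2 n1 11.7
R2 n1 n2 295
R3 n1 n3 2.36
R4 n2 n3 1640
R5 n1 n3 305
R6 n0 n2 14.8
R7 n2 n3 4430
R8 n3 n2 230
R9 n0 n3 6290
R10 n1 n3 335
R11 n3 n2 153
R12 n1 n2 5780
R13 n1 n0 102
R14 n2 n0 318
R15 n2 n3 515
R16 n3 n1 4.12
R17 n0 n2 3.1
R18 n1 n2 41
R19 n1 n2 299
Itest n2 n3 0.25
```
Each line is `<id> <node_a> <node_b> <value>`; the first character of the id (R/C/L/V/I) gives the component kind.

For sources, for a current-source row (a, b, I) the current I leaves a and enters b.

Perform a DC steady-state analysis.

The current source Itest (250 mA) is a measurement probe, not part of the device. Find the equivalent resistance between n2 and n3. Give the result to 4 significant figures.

R_eq = 8.321 Ω

Apply KCL at each of the 3 non-ground nodes and solve the resulting linear system.
Node n1: branches {R1, R2, R3, R5, R10, R12, R13, R16, R18, R19} → V_1 = 1.708
Node n2: branches {R1, R2, R4, R6, R7, R8, R11, R12, R14, R15, R17, R18, R19, Itest} → V_2 = -0.04340
Node n3: branches {R3, R4, R5, R7, R8, R9, R10, R11, R15, R16, Itest} → V_3 = 2.037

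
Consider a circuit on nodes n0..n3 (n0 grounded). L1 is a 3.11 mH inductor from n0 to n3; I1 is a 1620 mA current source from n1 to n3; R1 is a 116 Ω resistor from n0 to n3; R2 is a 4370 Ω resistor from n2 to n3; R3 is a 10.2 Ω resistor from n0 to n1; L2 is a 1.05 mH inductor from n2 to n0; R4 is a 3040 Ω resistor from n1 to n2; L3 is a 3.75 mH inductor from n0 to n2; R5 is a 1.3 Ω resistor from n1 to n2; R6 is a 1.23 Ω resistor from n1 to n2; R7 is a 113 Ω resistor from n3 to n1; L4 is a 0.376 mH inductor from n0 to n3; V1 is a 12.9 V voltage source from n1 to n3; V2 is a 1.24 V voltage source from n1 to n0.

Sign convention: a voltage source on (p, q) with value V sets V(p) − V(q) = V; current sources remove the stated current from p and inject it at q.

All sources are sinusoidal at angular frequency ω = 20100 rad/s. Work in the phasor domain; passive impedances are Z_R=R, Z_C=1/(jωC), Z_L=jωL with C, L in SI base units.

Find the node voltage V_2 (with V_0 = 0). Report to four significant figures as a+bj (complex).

1.236+0.04737j V

MNA unknowns: 3 node voltages V₁..V_3 plus 2 source currents (V1, V2)
L1: Y=0.000-0.01600j on G[0,3]
I1: z[1]−=1.62, z[3]+=1.62
R1: Y=0.008621+0.000j on G[0,3]
R2: Y=0.0002288+0.000j on G[2,3]
R3: Y=0.09804+0.000j on G[0,1]
L2: Y=0.000-0.04738j on G[2,0]
R4: Y=0.0003289+0.000j on G[1,2]
L3: Y=0.000-0.01327j on G[0,2]
R5: Y=0.7692+0.000j on G[1,2]
R6: Y=0.8130+0.000j on G[1,2]
R7: Y=0.008850+0.000j on G[3,1]
L4: Y=0.000-0.1323j on G[0,3]
V1: row V1−V3=12.9, i_V1 at 1,3
V2: row V1−V0=1.24, i_V2 at 1,0
solve → V1=1.240+0.000j, V2=1.236+0.04737j, V3=-11.66+0.000j
aux → i_V1=-1.838+1.729j, i_V2=-0.02392-1.654j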